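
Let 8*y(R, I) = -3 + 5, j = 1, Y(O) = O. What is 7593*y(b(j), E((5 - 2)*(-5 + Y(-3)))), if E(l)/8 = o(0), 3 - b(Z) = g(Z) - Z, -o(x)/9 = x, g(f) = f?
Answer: 7593/4 ≈ 1898.3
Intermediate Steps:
o(x) = -9*x
b(Z) = 3 (b(Z) = 3 - (Z - Z) = 3 - 1*0 = 3 + 0 = 3)
E(l) = 0 (E(l) = 8*(-9*0) = 8*0 = 0)
y(R, I) = ¼ (y(R, I) = (-3 + 5)/8 = (⅛)*2 = ¼)
7593*y(b(j), E((5 - 2)*(-5 + Y(-3)))) = 7593*(¼) = 7593/4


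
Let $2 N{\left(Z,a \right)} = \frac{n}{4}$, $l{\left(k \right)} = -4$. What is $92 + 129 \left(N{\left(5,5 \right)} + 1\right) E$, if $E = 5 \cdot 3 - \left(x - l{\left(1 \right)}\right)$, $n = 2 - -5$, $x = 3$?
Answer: $2027$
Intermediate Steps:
$n = 7$ ($n = 2 + 5 = 7$)
$E = 8$ ($E = 5 \cdot 3 - 7 = 15 - 7 = 8$)
$N{\left(Z,a \right)} = \frac{7}{8}$ ($N{\left(Z,a \right)} = \frac{7 \cdot \frac{1}{4}}{2} = \frac{1}{2} \cdot \frac{7}{4} = \frac{7}{8}$)
$92 + 129 \left(N{\left(5,5 \right)} + 1\right) E = 92 + 129 \left(\frac{7}{8} + 1\right) 8 = 92 + 129 \cdot \frac{15}{8} \cdot 8 = 92 + 129 \cdot 15 = 92 + 1935 = 2027$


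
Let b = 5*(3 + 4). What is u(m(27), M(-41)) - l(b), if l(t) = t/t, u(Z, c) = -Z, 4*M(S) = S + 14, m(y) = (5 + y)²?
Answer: -1025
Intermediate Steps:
M(S) = 7/2 + S/4 (M(S) = (S + 14)/4 = (14 + S)/4 = 7/2 + S/4)
b = 35 (b = 5*7 = 35)
l(t) = 1
u(m(27), M(-41)) - l(b) = -(5 + 27)² - 1*1 = -1*32² - 1 = -1*1024 - 1 = -1024 - 1 = -1025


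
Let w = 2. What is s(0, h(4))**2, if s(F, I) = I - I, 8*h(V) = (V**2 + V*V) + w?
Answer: 0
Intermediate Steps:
h(V) = 1/4 + V**2/4 (h(V) = ((V**2 + V*V) + 2)/8 = ((V**2 + V**2) + 2)/8 = (2*V**2 + 2)/8 = (2 + 2*V**2)/8 = 1/4 + V**2/4)
s(F, I) = 0
s(0, h(4))**2 = 0**2 = 0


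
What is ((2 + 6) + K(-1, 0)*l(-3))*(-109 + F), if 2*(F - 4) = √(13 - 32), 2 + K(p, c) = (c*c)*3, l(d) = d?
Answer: -1470 + 7*I*√19 ≈ -1470.0 + 30.512*I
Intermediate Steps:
K(p, c) = -2 + 3*c² (K(p, c) = -2 + (c*c)*3 = -2 + c²*3 = -2 + 3*c²)
F = 4 + I*√19/2 (F = 4 + √(13 - 32)/2 = 4 + √(-19)/2 = 4 + (I*√19)/2 = 4 + I*√19/2 ≈ 4.0 + 2.1795*I)
((2 + 6) + K(-1, 0)*l(-3))*(-109 + F) = ((2 + 6) + (-2 + 3*0²)*(-3))*(-109 + (4 + I*√19/2)) = (8 + (-2 + 3*0)*(-3))*(-105 + I*√19/2) = (8 + (-2 + 0)*(-3))*(-105 + I*√19/2) = (8 - 2*(-3))*(-105 + I*√19/2) = (8 + 6)*(-105 + I*√19/2) = 14*(-105 + I*√19/2) = -1470 + 7*I*√19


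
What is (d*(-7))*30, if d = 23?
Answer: -4830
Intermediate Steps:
(d*(-7))*30 = (23*(-7))*30 = -161*30 = -4830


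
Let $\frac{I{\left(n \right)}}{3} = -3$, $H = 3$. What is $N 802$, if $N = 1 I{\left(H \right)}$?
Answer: $-7218$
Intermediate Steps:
$I{\left(n \right)} = -9$ ($I{\left(n \right)} = 3 \left(-3\right) = -9$)
$N = -9$ ($N = 1 \left(-9\right) = -9$)
$N 802 = \left(-9\right) 802 = -7218$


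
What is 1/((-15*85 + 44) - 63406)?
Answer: -1/64637 ≈ -1.5471e-5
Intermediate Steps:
1/((-15*85 + 44) - 63406) = 1/((-1275 + 44) - 63406) = 1/(-1231 - 63406) = 1/(-64637) = -1/64637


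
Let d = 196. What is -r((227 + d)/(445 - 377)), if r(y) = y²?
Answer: -178929/4624 ≈ -38.696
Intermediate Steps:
-r((227 + d)/(445 - 377)) = -((227 + 196)/(445 - 377))² = -(423/68)² = -1*178929/4624 = -178929/4624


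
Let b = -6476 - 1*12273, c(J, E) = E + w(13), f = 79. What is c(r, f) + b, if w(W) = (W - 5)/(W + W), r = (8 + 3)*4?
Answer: -242706/13 ≈ -18670.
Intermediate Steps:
r = 44 (r = 11*4 = 44)
w(W) = (-5 + W)/(2*W) (w(W) = (-5 + W)/((2*W)) = (-5 + W)*(1/(2*W)) = (-5 + W)/(2*W))
c(J, E) = 4/13 + E (c(J, E) = E + (1/2)*(-5 + 13)/13 = E + (1/2)*(1/13)*8 = E + 4/13 = 4/13 + E)
b = -18749 (b = -6476 - 12273 = -18749)
c(r, f) + b = (4/13 + 79) - 18749 = 1031/13 - 18749 = -242706/13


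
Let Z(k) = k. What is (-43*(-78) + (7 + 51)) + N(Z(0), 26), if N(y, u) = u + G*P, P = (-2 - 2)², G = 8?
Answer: 3566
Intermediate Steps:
P = 16 (P = (-4)² = 16)
N(y, u) = 128 + u (N(y, u) = u + 8*16 = u + 128 = 128 + u)
(-43*(-78) + (7 + 51)) + N(Z(0), 26) = (-43*(-78) + (7 + 51)) + (128 + 26) = (3354 + 58) + 154 = 3412 + 154 = 3566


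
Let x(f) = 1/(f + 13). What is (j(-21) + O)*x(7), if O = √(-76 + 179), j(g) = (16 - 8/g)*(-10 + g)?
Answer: -2666/105 + √103/20 ≈ -24.883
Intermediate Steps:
j(g) = (-10 + g)*(16 - 8/g)
O = √103 ≈ 10.149
x(f) = 1/(13 + f)
(j(-21) + O)*x(7) = ((-168 + 16*(-21) + 80/(-21)) + √103)/(13 + 7) = ((-168 - 336 + 80*(-1/21)) + √103)/20 = ((-168 - 336 - 80/21) + √103)*(1/20) = (-10664/21 + √103)*(1/20) = -2666/105 + √103/20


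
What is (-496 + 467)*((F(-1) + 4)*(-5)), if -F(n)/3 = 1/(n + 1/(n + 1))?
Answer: 580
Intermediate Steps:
F(n) = -3/(n + 1/(1 + n)) (F(n) = -3/(n + 1/(n + 1)) = -3/(n + 1/(1 + n)))
(-496 + 467)*((F(-1) + 4)*(-5)) = (-496 + 467)*((3*(-1 - 1*(-1))/(1 - 1 + (-1)²) + 4)*(-5)) = -29*(3*(-1 + 1)/(1 - 1 + 1) + 4)*(-5) = -29*(3*0/1 + 4)*(-5) = -29*(3*1*0 + 4)*(-5) = -29*(0 + 4)*(-5) = -116*(-5) = -29*(-20) = 580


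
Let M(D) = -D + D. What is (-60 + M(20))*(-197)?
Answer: 11820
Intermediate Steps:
M(D) = 0
(-60 + M(20))*(-197) = (-60 + 0)*(-197) = -60*(-197) = 11820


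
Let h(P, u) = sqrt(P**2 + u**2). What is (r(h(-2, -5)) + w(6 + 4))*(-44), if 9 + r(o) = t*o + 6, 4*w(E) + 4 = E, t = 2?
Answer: 66 - 88*sqrt(29) ≈ -407.89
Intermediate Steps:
w(E) = -1 + E/4
r(o) = -3 + 2*o (r(o) = -9 + (2*o + 6) = -9 + (6 + 2*o) = -3 + 2*o)
(r(h(-2, -5)) + w(6 + 4))*(-44) = ((-3 + 2*sqrt((-2)**2 + (-5)**2)) + (-1 + (6 + 4)/4))*(-44) = ((-3 + 2*sqrt(4 + 25)) + (-1 + (1/4)*10))*(-44) = ((-3 + 2*sqrt(29)) + (-1 + 5/2))*(-44) = ((-3 + 2*sqrt(29)) + 3/2)*(-44) = (-3/2 + 2*sqrt(29))*(-44) = 66 - 88*sqrt(29)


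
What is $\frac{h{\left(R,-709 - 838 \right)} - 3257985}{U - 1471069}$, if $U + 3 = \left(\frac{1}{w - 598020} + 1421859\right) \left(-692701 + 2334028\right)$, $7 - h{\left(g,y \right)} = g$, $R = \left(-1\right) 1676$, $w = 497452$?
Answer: $- \frac{327479779536}{234698970546885001} \approx -1.3953 \cdot 10^{-6}$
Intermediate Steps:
$R = -1676$
$h{\left(g,y \right)} = 7 - g$
$U = \frac{234699118489352193}{100568}$ ($U = -3 + \left(\frac{1}{497452 - 598020} + 1421859\right) \left(-692701 + 2334028\right) = -3 + \left(\frac{1}{-100568} + 1421859\right) 1641327 = -3 + \left(- \frac{1}{100568} + 1421859\right) 1641327 = -3 + \frac{142993515911}{100568} \cdot 1641327 = -3 + \frac{234699118489653897}{100568} = \frac{234699118489352193}{100568} \approx 2.3337 \cdot 10^{12}$)
$\frac{h{\left(R,-709 - 838 \right)} - 3257985}{U - 1471069} = \frac{\left(7 - -1676\right) - 3257985}{\frac{234699118489352193}{100568} - 1471069} = \frac{\left(7 + 1676\right) - 3257985}{\frac{234698970546885001}{100568}} = \left(1683 - 3257985\right) \frac{100568}{234698970546885001} = \left(-3256302\right) \frac{100568}{234698970546885001} = - \frac{327479779536}{234698970546885001}$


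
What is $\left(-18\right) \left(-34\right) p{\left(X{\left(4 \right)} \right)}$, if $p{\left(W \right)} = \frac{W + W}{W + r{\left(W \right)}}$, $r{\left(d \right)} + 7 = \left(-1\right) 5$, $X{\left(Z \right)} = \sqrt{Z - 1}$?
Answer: $- \frac{1224}{47} - \frac{4896 \sqrt{3}}{47} \approx -206.47$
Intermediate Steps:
$X{\left(Z \right)} = \sqrt{-1 + Z}$
$r{\left(d \right)} = -12$ ($r{\left(d \right)} = -7 - 5 = -12$)
$p{\left(W \right)} = \frac{2 W}{-12 + W}$ ($p{\left(W \right)} = \frac{W + W}{W - 12} = \frac{2 W}{-12 + W}$)
$\left(-18\right) \left(-34\right) p{\left(X{\left(4 \right)} \right)} = \left(-18\right) \left(-34\right) \frac{2 \sqrt{-1 + 4}}{-12 + \sqrt{-1 + 4}} = 612 \frac{2 \sqrt{3}}{-12 + \sqrt{3}} = \frac{1224 \sqrt{3}}{-12 + \sqrt{3}}$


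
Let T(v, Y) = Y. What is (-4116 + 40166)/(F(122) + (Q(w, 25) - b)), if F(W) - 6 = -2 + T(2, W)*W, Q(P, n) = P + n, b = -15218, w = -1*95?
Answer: 18025/15018 ≈ 1.2002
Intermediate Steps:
w = -95
F(W) = 4 + W**2 (F(W) = 6 + (-2 + W*W) = 6 + (-2 + W**2) = 4 + W**2)
(-4116 + 40166)/(F(122) + (Q(w, 25) - b)) = (-4116 + 40166)/((4 + 122**2) + ((-95 + 25) - 1*(-15218))) = 36050/((4 + 14884) + (-70 + 15218)) = 36050/(14888 + 15148) = 36050/30036 = 36050*(1/30036) = 18025/15018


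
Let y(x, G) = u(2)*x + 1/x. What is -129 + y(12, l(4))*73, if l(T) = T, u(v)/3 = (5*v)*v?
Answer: 629245/12 ≈ 52437.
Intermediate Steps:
u(v) = 15*v**2 (u(v) = 3*((5*v)*v) = 3*(5*v**2) = 15*v**2)
y(x, G) = 1/x + 60*x (y(x, G) = (15*2**2)*x + 1/x = (15*4)*x + 1/x = 60*x + 1/x = 1/x + 60*x)
-129 + y(12, l(4))*73 = -129 + (1/12 + 60*12)*73 = -129 + (1/12 + 720)*73 = -129 + (8641/12)*73 = -129 + 630793/12 = 629245/12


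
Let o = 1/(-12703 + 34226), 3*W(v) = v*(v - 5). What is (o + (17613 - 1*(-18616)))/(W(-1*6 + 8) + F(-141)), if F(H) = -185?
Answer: -779756768/4024801 ≈ -193.74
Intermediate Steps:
W(v) = v*(-5 + v)/3 (W(v) = (v*(v - 5))/3 = (v*(-5 + v))/3 = v*(-5 + v)/3)
o = 1/21523 ≈ 4.6462e-5
(o + (17613 - 1*(-18616)))/(W(-1*6 + 8) + F(-141)) = (1/21523 + (17613 - 1*(-18616)))/((-1*6 + 8)*(-5 + (-1*6 + 8))/3 - 185) = (1/21523 + (17613 + 18616))/((-6 + 8)*(-5 + (-6 + 8))/3 - 185) = (1/21523 + 36229)/((⅓)*2*(-5 + 2) - 185) = 779756768/(21523*((⅓)*2*(-3) - 185)) = 779756768/(21523*(-2 - 185)) = (779756768/21523)/(-187) = (779756768/21523)*(-1/187) = -779756768/4024801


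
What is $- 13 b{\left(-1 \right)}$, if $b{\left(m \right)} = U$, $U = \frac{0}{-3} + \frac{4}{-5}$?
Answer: $\frac{52}{5} \approx 10.4$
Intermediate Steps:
$U = - \frac{4}{5}$ ($U = 0 \left(- \frac{1}{3}\right) + 4 \left(- \frac{1}{5}\right) = 0 - \frac{4}{5} = - \frac{4}{5} \approx -0.8$)
$b{\left(m \right)} = - \frac{4}{5}$
$- 13 b{\left(-1 \right)} = \left(-13\right) \left(- \frac{4}{5}\right) = \frac{52}{5}$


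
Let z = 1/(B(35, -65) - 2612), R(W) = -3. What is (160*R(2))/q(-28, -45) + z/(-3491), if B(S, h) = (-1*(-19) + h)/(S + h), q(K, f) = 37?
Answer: -65614601205/5057792219 ≈ -12.973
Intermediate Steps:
B(S, h) = (19 + h)/(S + h)
z = -15/39157 (z = 1/((19 - 65)/(35 - 65) - 2612) = 1/(-46/(-30) - 2612) = 1/(-1/30*(-46) - 2612) = 1/(23/15 - 2612) = 1/(-39157/15) = -15/39157 ≈ -0.00038307)
(160*R(2))/q(-28, -45) + z/(-3491) = (160*(-3))/37 - 15/39157/(-3491) = -480*1/37 - 15/39157*(-1/3491) = -480/37 + 15/136697087 = -65614601205/5057792219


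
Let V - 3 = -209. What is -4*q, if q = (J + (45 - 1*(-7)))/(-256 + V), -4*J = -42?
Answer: 125/231 ≈ 0.54113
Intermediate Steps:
J = 21/2 (J = -¼*(-42) = 21/2 ≈ 10.500)
V = -206 (V = 3 - 209 = -206)
q = -125/924 (q = (21/2 + (45 - 1*(-7)))/(-256 - 206) = (21/2 + (45 + 7))/(-462) = (21/2 + 52)*(-1/462) = (125/2)*(-1/462) = -125/924 ≈ -0.13528)
-4*q = -4*(-125/924) = 125/231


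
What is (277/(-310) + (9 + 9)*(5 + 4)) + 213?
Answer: 115973/310 ≈ 374.11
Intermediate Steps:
(277/(-310) + (9 + 9)*(5 + 4)) + 213 = (277*(-1/310) + 18*9) + 213 = (-277/310 + 162) + 213 = 49943/310 + 213 = 115973/310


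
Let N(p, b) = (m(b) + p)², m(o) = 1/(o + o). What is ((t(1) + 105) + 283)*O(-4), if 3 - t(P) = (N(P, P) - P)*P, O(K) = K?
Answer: -1559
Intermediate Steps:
m(o) = 1/(2*o)
N(p, b) = (p + 1/(2*b))² (N(p, b) = (1/(2*b) + p)² = (p + 1/(2*b))²)
t(P) = 3 - P*((P + 1/(2*P))² - P) (t(P) = 3 - ((P + 1/(2*P))² - P)*P = 3 - P*((P + 1/(2*P))² - P))
((t(1) + 105) + 283)*O(-4) = (((3 + 1² - ¼*(1 + 2*1²)²/1) + 105) + 283)*(-4) = (((3 + 1 - ¼*1*(1 + 2*1)²) + 105) + 283)*(-4) = (((3 + 1 - ¼*1*(1 + 2)²) + 105) + 283)*(-4) = (((3 + 1 - ¼*1*3²) + 105) + 283)*(-4) = (((3 + 1 - ¼*1*9) + 105) + 283)*(-4) = (((3 + 1 - 9/4) + 105) + 283)*(-4) = ((7/4 + 105) + 283)*(-4) = (427/4 + 283)*(-4) = (1559/4)*(-4) = -1559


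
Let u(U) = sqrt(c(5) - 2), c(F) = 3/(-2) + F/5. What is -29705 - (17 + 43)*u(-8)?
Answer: -29705 - 30*I*sqrt(10) ≈ -29705.0 - 94.868*I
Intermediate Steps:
c(F) = -3/2 + F/5 (c(F) = 3*(-1/2) + F*(1/5) = -3/2 + F/5)
u(U) = I*sqrt(10)/2 (u(U) = sqrt((-3/2 + (1/5)*5) - 2) = sqrt((-3/2 + 1) - 2) = sqrt(-1/2 - 2) = sqrt(-5/2) = I*sqrt(10)/2)
-29705 - (17 + 43)*u(-8) = -29705 - (17 + 43)*I*sqrt(10)/2 = -29705 - 60*I*sqrt(10)/2 = -29705 - 30*I*sqrt(10)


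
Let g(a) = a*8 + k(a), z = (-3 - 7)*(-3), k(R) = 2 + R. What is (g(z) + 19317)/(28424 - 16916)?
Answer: 19589/11508 ≈ 1.7022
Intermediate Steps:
z = 30 (z = -10*(-3) = 30)
g(a) = 2 + 9*a (g(a) = a*8 + (2 + a) = 8*a + (2 + a) = 2 + 9*a)
(g(z) + 19317)/(28424 - 16916) = ((2 + 9*30) + 19317)/(28424 - 16916) = ((2 + 270) + 19317)/11508 = (272 + 19317)*(1/11508) = 19589*(1/11508) = 19589/11508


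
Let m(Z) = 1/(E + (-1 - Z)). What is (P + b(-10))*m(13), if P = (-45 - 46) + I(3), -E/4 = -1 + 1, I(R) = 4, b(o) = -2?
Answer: 89/14 ≈ 6.3571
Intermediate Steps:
E = 0 (E = -4*(-1 + 1) = -4*0 = 0)
m(Z) = 1/(-1 - Z) (m(Z) = 1/(0 + (-1 - Z)) = 1/(-1 - Z))
P = -87 (P = (-45 - 46) + 4 = -91 + 4 = -87)
(P + b(-10))*m(13) = (-87 - 2)*(-1/(1 + 13)) = -(-89)/14 = -89*(-1/14) = 89/14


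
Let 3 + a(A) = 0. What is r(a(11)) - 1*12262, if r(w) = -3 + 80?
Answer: -12185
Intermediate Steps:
a(A) = -3 (a(A) = -3 + 0 = -3)
r(w) = 77
r(a(11)) - 1*12262 = 77 - 1*12262 = 77 - 12262 = -12185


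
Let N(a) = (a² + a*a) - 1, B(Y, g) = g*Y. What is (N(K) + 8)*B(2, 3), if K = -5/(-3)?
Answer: 226/3 ≈ 75.333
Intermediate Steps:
K = 5/3 (K = -5*(-⅓) = 5/3 ≈ 1.6667)
B(Y, g) = Y*g
N(a) = -1 + 2*a² (N(a) = (a² + a²) - 1 = 2*a² - 1 = -1 + 2*a²)
(N(K) + 8)*B(2, 3) = ((-1 + 2*(5/3)²) + 8)*(2*3) = ((-1 + 2*(25/9)) + 8)*6 = ((-1 + 50/9) + 8)*6 = (41/9 + 8)*6 = (113/9)*6 = 226/3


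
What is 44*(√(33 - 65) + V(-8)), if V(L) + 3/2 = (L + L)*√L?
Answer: -66 - 1232*I*√2 ≈ -66.0 - 1742.3*I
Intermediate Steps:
V(L) = -3/2 + 2*L^(3/2) (V(L) = -3/2 + (L + L)*√L = -3/2 + (2*L)*√L = -3/2 + 2*L^(3/2))
44*(√(33 - 65) + V(-8)) = 44*(√(33 - 65) + (-3/2 + 2*(-8)^(3/2))) = 44*(√(-32) + (-3/2 + 2*(-16*I*√2))) = 44*(4*I*√2 + (-3/2 - 32*I*√2)) = 44*(-3/2 - 28*I*√2) = -66 - 1232*I*√2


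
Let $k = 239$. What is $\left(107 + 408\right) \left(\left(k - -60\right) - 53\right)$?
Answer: $126690$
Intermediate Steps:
$\left(107 + 408\right) \left(\left(k - -60\right) - 53\right) = \left(107 + 408\right) \left(\left(239 - -60\right) - 53\right) = 515 \left(\left(239 + 60\right) - 53\right) = 515 \left(299 - 53\right) = 515 \cdot 246 = 126690$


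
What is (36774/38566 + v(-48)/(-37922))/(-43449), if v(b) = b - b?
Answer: -6129/279275689 ≈ -2.1946e-5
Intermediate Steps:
v(b) = 0
(36774/38566 + v(-48)/(-37922))/(-43449) = (36774/38566 + 0/(-37922))/(-43449) = (36774*(1/38566) + 0*(-1/37922))*(-1/43449) = (18387/19283 + 0)*(-1/43449) = (18387/19283)*(-1/43449) = -6129/279275689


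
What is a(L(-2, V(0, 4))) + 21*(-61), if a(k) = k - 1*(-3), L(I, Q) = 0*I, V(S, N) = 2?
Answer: -1278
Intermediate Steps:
L(I, Q) = 0
a(k) = 3 + k (a(k) = k + 3 = 3 + k)
a(L(-2, V(0, 4))) + 21*(-61) = (3 + 0) + 21*(-61) = 3 - 1281 = -1278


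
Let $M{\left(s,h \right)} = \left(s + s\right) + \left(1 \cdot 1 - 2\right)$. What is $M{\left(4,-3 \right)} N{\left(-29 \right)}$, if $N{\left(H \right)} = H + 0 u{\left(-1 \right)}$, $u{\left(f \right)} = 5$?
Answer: $-203$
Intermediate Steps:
$N{\left(H \right)} = H$ ($N{\left(H \right)} = H + 0 \cdot 5 = H + 0 = H$)
$M{\left(s,h \right)} = -1 + 2 s$ ($M{\left(s,h \right)} = 2 s + \left(1 - 2\right) = 2 s - 1 = -1 + 2 s$)
$M{\left(4,-3 \right)} N{\left(-29 \right)} = \left(-1 + 2 \cdot 4\right) \left(-29\right) = \left(-1 + 8\right) \left(-29\right) = 7 \left(-29\right) = -203$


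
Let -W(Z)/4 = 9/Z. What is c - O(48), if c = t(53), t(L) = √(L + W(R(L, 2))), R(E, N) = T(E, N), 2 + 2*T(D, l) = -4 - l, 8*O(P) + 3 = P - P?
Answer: 3/8 + √62 ≈ 8.2490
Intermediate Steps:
O(P) = -3/8 (O(P) = -3/8 + (P - P)/8 = -3/8 + (⅛)*0 = -3/8 + 0 = -3/8)
T(D, l) = -3 - l/2 (T(D, l) = -1 + (-4 - l)/2 = -1 + (-2 - l/2) = -3 - l/2)
R(E, N) = -3 - N/2
W(Z) = -36/Z
t(L) = √(9 + L) (t(L) = √(L - 36/(-3 - ½*2)) = √(L - 36/(-3 - 1)) = √(L - 36/(-4)) = √(L - 36*(-¼)) = √(L + 9) = √(9 + L))
c = √62 (c = √(9 + 53) = √62 ≈ 7.8740)
c - O(48) = √62 - 1*(-3/8) = √62 + 3/8 = 3/8 + √62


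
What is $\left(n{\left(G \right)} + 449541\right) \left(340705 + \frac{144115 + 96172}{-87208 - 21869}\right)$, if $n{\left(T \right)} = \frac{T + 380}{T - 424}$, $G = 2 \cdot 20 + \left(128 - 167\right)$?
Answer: $\frac{2355572272965435692}{15379857} \approx 1.5316 \cdot 10^{11}$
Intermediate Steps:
$G = 1$ ($G = 40 - 39 = 1$)
$n{\left(T \right)} = \frac{380 + T}{-424 + T}$
$\left(n{\left(G \right)} + 449541\right) \left(340705 + \frac{144115 + 96172}{-87208 - 21869}\right) = \left(\frac{380 + 1}{-424 + 1} + 449541\right) \left(340705 + \frac{144115 + 96172}{-87208 - 21869}\right) = \left(\frac{1}{-423} \cdot 381 + 449541\right) \left(340705 + \frac{240287}{-109077}\right) = \left(\left(- \frac{1}{423}\right) 381 + 449541\right) \left(340705 + 240287 \left(- \frac{1}{109077}\right)\right) = \left(- \frac{127}{141} + 449541\right) \left(340705 - \frac{240287}{109077}\right) = \frac{63385154}{141} \cdot \frac{37162838998}{109077} = \frac{2355572272965435692}{15379857}$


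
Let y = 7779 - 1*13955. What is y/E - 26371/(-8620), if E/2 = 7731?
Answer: 177255641/66641220 ≈ 2.6599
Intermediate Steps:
E = 15462 (E = 2*7731 = 15462)
y = -6176 (y = 7779 - 13955 = -6176)
y/E - 26371/(-8620) = -6176/15462 - 26371/(-8620) = -6176*1/15462 - 26371*(-1/8620) = -3088/7731 + 26371/8620 = 177255641/66641220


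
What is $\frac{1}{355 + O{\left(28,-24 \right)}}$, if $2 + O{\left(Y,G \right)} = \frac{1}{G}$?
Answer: $\frac{24}{8471} \approx 0.0028332$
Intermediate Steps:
$O{\left(Y,G \right)} = -2 + \frac{1}{G}$
$\frac{1}{355 + O{\left(28,-24 \right)}} = \frac{1}{355 - \left(2 - \frac{1}{-24}\right)} = \frac{1}{355 - \frac{49}{24}} = \frac{1}{\frac{8471}{24}} = \frac{24}{8471}$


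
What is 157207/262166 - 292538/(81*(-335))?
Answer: 80959329253/7113874410 ≈ 11.380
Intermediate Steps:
157207/262166 - 292538/(81*(-335)) = 157207*(1/262166) - 292538/(-27135) = 157207/262166 - 292538*(-1/27135) = 157207/262166 + 292538/27135 = 80959329253/7113874410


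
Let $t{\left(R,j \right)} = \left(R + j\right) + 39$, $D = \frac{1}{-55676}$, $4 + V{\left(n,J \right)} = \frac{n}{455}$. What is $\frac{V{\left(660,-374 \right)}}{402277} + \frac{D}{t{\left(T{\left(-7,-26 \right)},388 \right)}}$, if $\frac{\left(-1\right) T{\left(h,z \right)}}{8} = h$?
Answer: $- \frac{896491009}{140631857128308} \approx -6.3747 \cdot 10^{-6}$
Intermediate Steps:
$T{\left(h,z \right)} = - 8 h$
$V{\left(n,J \right)} = -4 + \frac{n}{455}$
$D = - \frac{1}{55676} \approx -1.7961 \cdot 10^{-5}$
$t{\left(R,j \right)} = 39 + R + j$
$\frac{V{\left(660,-374 \right)}}{402277} + \frac{D}{t{\left(T{\left(-7,-26 \right)},388 \right)}} = \frac{-4 + \frac{1}{455} \cdot 660}{402277} - \frac{1}{55676 \left(39 - -56 + 388\right)} = \left(-4 + \frac{132}{91}\right) \frac{1}{402277} - \frac{1}{55676 \left(39 + 56 + 388\right)} = \left(- \frac{232}{91}\right) \frac{1}{402277} - \frac{1}{55676 \cdot 483} = - \frac{232}{36607207} - \frac{1}{26891508} = - \frac{896491009}{140631857128308}$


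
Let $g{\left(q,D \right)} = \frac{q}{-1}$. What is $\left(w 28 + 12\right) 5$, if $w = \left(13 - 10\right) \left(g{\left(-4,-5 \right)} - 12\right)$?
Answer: $-3300$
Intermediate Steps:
$g{\left(q,D \right)} = - q$ ($g{\left(q,D \right)} = q \left(-1\right) = - q$)
$w = -24$ ($w = \left(13 - 10\right) \left(\left(-1\right) \left(-4\right) - 12\right) = 3 \left(4 - 12\right) = 3 \left(-8\right) = -24$)
$\left(w 28 + 12\right) 5 = \left(\left(-24\right) 28 + 12\right) 5 = \left(-672 + 12\right) 5 = \left(-660\right) 5 = -3300$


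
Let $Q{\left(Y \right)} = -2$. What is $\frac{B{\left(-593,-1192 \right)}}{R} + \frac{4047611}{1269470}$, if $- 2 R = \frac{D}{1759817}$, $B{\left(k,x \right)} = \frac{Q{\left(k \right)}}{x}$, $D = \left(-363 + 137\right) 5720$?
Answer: $\frac{31229949741583}{9780772780064} \approx 3.193$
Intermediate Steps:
$D = -1292720$ ($D = \left(-226\right) 5720 = -1292720$)
$B{\left(k,x \right)} = - \frac{2}{x}$
$R = \frac{646360}{1759817}$ ($R = - \frac{\left(-1292720\right) \frac{1}{1759817}}{2} = \left(- \frac{1}{2}\right) \left(- \frac{1292720}{1759817}\right) = \frac{646360}{1759817} \approx 0.36729$)
$\frac{B{\left(-593,-1192 \right)}}{R} + \frac{4047611}{1269470} = \frac{\left(-2\right) \frac{1}{-1192}}{\frac{646360}{1759817}} + \frac{4047611}{1269470} = \left(-2\right) \left(- \frac{1}{1192}\right) \frac{1759817}{646360} + 4047611 \cdot \frac{1}{1269470} = \frac{1}{596} \cdot \frac{1759817}{646360} + \frac{4047611}{1269470} = \frac{1759817}{385230560} + \frac{4047611}{1269470} = \frac{31229949741583}{9780772780064}$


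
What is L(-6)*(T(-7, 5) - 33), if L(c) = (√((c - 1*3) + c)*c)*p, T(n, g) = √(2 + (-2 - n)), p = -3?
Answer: 18*I*√15*(-33 + √7) ≈ -2116.1*I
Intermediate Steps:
T(n, g) = √(-n)
L(c) = -3*c*√(-3 + 2*c) (L(c) = (√((c - 1*3) + c)*c)*(-3) = (√((c - 3) + c)*c)*(-3) = (√((-3 + c) + c)*c)*(-3) = (√(-3 + 2*c)*c)*(-3) = (c*√(-3 + 2*c))*(-3) = -3*c*√(-3 + 2*c))
L(-6)*(T(-7, 5) - 33) = (-3*(-6)*√(-3 + 2*(-6)))*(√(-1*(-7)) - 33) = (-3*(-6)*√(-3 - 12))*(√7 - 33) = (-3*(-6)*√(-15))*(-33 + √7) = (-3*(-6)*I*√15)*(-33 + √7) = (18*I*√15)*(-33 + √7) = 18*I*√15*(-33 + √7)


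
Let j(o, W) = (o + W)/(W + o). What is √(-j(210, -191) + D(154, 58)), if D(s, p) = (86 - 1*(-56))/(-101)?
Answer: 9*I*√303/101 ≈ 1.5511*I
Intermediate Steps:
D(s, p) = -142/101 (D(s, p) = (86 + 56)*(-1/101) = 142*(-1/101) = -142/101)
j(o, W) = 1 (j(o, W) = (W + o)/(W + o) = 1)
√(-j(210, -191) + D(154, 58)) = √(-1*1 - 142/101) = √(-1 - 142/101) = √(-243/101) = 9*I*√303/101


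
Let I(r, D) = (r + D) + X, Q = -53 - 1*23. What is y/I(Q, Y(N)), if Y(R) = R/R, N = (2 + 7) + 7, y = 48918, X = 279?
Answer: 8153/34 ≈ 239.79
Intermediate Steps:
N = 16 (N = 9 + 7 = 16)
Q = -76 (Q = -53 - 23 = -76)
Y(R) = 1
I(r, D) = 279 + D + r (I(r, D) = (r + D) + 279 = (D + r) + 279 = 279 + D + r)
y/I(Q, Y(N)) = 48918/(279 + 1 - 76) = 48918/204 = 48918*(1/204) = 8153/34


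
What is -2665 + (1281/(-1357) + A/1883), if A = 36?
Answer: -6812053886/2555231 ≈ -2665.9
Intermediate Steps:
-2665 + (1281/(-1357) + A/1883) = -2665 + (1281/(-1357) + 36/1883) = -2665 + (1281*(-1/1357) + 36*(1/1883)) = -2665 + (-1281/1357 + 36/1883) = -2665 - 2363271/2555231 = -6812053886/2555231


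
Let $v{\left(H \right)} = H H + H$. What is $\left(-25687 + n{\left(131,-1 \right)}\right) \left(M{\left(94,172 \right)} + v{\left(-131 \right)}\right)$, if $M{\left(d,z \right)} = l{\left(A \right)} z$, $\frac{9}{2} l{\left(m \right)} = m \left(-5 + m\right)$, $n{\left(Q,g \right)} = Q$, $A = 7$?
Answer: $- \frac{4040045816}{9} \approx -4.4889 \cdot 10^{8}$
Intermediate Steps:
$l{\left(m \right)} = \frac{2 m \left(-5 + m\right)}{9}$
$v{\left(H \right)} = H + H^{2}$ ($v{\left(H \right)} = H^{2} + H = H + H^{2}$)
$M{\left(d,z \right)} = \frac{28 z}{9}$ ($M{\left(d,z \right)} = \frac{2}{9} \cdot 7 \left(-5 + 7\right) z = \frac{2}{9} \cdot 7 \cdot 2 z = \frac{28 z}{9}$)
$\left(-25687 + n{\left(131,-1 \right)}\right) \left(M{\left(94,172 \right)} + v{\left(-131 \right)}\right) = \left(-25687 + 131\right) \left(\frac{28}{9} \cdot 172 - 131 \left(1 - 131\right)\right) = - 25556 \left(\frac{4816}{9} - -17030\right) = - 25556 \left(\frac{4816}{9} + 17030\right) = \left(-25556\right) \frac{158086}{9} = - \frac{4040045816}{9}$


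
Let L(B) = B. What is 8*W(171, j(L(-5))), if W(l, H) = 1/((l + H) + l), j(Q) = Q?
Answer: 8/337 ≈ 0.023739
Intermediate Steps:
W(l, H) = 1/(H + 2*l) (W(l, H) = 1/((H + l) + l) = 1/(H + 2*l))
8*W(171, j(L(-5))) = 8/(-5 + 2*171) = 8/(-5 + 342) = 8/337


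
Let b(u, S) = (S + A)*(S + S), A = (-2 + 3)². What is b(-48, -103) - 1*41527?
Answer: -20515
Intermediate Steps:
A = 1 (A = 1² = 1)
b(u, S) = 2*S*(1 + S) (b(u, S) = (S + 1)*(S + S) = (1 + S)*(2*S) = 2*S*(1 + S))
b(-48, -103) - 1*41527 = 2*(-103)*(1 - 103) - 1*41527 = 2*(-103)*(-102) - 41527 = 21012 - 41527 = -20515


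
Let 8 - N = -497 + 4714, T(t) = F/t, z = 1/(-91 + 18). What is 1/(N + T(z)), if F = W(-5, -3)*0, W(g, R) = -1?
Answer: -1/4209 ≈ -0.00023759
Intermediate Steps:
z = -1/73 (z = 1/(-73) = -1/73 ≈ -0.013699)
F = 0 (F = -1*0 = 0)
T(t) = 0 (T(t) = 0/t = 0)
N = -4209 (N = 8 - (-497 + 4714) = 8 - 1*4217 = 8 - 4217 = -4209)
1/(N + T(z)) = 1/(-4209 + 0) = 1/(-4209) = -1/4209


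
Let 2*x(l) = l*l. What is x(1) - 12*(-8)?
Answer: 193/2 ≈ 96.500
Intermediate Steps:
x(l) = l²/2 (x(l) = (l*l)/2 = l²/2)
x(1) - 12*(-8) = (½)*1² - 12*(-8) = (½)*1 + 96 = ½ + 96 = 193/2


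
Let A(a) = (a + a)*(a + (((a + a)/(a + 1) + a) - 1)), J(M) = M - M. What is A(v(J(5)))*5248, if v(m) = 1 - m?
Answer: 20992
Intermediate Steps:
J(M) = 0
A(a) = 2*a*(-1 + 2*a + 2*a/(1 + a)) (A(a) = (2*a)*(a + (((2*a)/(1 + a) + a) - 1)) = (2*a)*(a + ((2*a/(1 + a) + a) - 1)) = (2*a)*(a + ((a + 2*a/(1 + a)) - 1)) = (2*a)*(a + (-1 + a + 2*a/(1 + a))) = (2*a)*(-1 + 2*a + 2*a/(1 + a)) = 2*a*(-1 + 2*a + 2*a/(1 + a)))
A(v(J(5)))*5248 = (2*(1 - 1*0)*(-1 + 2*(1 - 1*0)² + 3*(1 - 1*0))/(1 + (1 - 1*0)))*5248 = (2*(1 + 0)*(-1 + 2*(1 + 0)² + 3*(1 + 0))/(1 + (1 + 0)))*5248 = (2*1*(-1 + 2*1² + 3*1)/(1 + 1))*5248 = (2*1*(-1 + 2*1 + 3)/2)*5248 = (2*1*(½)*(-1 + 2 + 3))*5248 = (2*1*(½)*4)*5248 = 4*5248 = 20992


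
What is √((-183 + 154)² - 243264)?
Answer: I*√242423 ≈ 492.36*I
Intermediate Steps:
√((-183 + 154)² - 243264) = √((-29)² - 243264) = √(841 - 243264) = √(-242423) = I*√242423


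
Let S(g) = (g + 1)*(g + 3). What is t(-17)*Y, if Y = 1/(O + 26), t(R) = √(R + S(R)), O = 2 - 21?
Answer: 3*√23/7 ≈ 2.0554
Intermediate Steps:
O = -19
S(g) = (1 + g)*(3 + g)
t(R) = √(3 + R² + 5*R) (t(R) = √(R + (3 + R² + 4*R)) = √(3 + R² + 5*R))
Y = ⅐ (Y = 1/(-19 + 26) = 1/7 = ⅐ ≈ 0.14286)
t(-17)*Y = √(3 + (-17)² + 5*(-17))*(⅐) = √(3 + 289 - 85)*(⅐) = √207*(⅐) = (3*√23)*(⅐) = 3*√23/7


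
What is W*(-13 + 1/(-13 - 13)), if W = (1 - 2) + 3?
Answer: -339/13 ≈ -26.077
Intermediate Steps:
W = 2 (W = -1 + 3 = 2)
W*(-13 + 1/(-13 - 13)) = 2*(-13 + 1/(-13 - 13)) = 2*(-13 + 1/(-26)) = 2*(-13 - 1/26) = 2*(-339/26) = -339/13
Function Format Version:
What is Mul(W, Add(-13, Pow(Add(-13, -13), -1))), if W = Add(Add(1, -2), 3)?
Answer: Rational(-339, 13) ≈ -26.077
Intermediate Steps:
W = 2 (W = Add(-1, 3) = 2)
Mul(W, Add(-13, Pow(Add(-13, -13), -1))) = Mul(2, Add(-13, Pow(Add(-13, -13), -1))) = Mul(2, Add(-13, Pow(-26, -1))) = Mul(2, Add(-13, Rational(-1, 26))) = Mul(2, Rational(-339, 26)) = Rational(-339, 13)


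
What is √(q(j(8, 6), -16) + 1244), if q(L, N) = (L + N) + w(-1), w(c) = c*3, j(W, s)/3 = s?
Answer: √1243 ≈ 35.256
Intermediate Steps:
j(W, s) = 3*s
w(c) = 3*c
q(L, N) = -3 + L + N (q(L, N) = (L + N) + 3*(-1) = (L + N) - 3 = -3 + L + N)
√(q(j(8, 6), -16) + 1244) = √((-3 + 3*6 - 16) + 1244) = √((-3 + 18 - 16) + 1244) = √(-1 + 1244) = √1243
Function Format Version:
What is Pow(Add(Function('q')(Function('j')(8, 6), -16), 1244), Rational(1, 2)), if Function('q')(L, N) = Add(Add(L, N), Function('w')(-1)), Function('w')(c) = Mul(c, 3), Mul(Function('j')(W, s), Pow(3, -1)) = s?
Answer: Pow(1243, Rational(1, 2)) ≈ 35.256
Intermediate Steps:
Function('j')(W, s) = Mul(3, s)
Function('w')(c) = Mul(3, c)
Function('q')(L, N) = Add(-3, L, N) (Function('q')(L, N) = Add(Add(L, N), Mul(3, -1)) = Add(Add(L, N), -3) = Add(-3, L, N))
Pow(Add(Function('q')(Function('j')(8, 6), -16), 1244), Rational(1, 2)) = Pow(Add(Add(-3, Mul(3, 6), -16), 1244), Rational(1, 2)) = Pow(Add(Add(-3, 18, -16), 1244), Rational(1, 2)) = Pow(Add(-1, 1244), Rational(1, 2)) = Pow(1243, Rational(1, 2))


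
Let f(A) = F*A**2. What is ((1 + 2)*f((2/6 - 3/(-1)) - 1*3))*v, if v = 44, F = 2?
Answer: 88/3 ≈ 29.333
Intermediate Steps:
f(A) = 2*A**2
((1 + 2)*f((2/6 - 3/(-1)) - 1*3))*v = ((1 + 2)*(2*((2/6 - 3/(-1)) - 1*3)**2))*44 = (3*(2*((2*(1/6) - 3*(-1)) - 3)**2))*44 = (3*(2*((1/3 + 3) - 3)**2))*44 = (3*(2*(10/3 - 3)**2))*44 = (3*(2*(1/3)**2))*44 = (3*(2*(1/9)))*44 = (3*(2/9))*44 = (2/3)*44 = 88/3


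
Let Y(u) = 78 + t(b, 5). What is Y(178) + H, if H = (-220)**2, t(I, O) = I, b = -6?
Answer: 48472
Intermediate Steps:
Y(u) = 72 (Y(u) = 78 - 6 = 72)
H = 48400
Y(178) + H = 72 + 48400 = 48472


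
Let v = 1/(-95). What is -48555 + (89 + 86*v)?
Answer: -4604356/95 ≈ -48467.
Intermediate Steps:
v = -1/95 ≈ -0.010526
-48555 + (89 + 86*v) = -48555 + (89 + 86*(-1/95)) = -48555 + (89 - 86/95) = -48555 + 8369/95 = -4604356/95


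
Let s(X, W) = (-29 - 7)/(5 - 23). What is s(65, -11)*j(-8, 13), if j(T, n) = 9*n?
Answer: 234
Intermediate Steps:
s(X, W) = 2 (s(X, W) = -36/(-18) = -36*(-1/18) = 2)
s(65, -11)*j(-8, 13) = 2*(9*13) = 2*117 = 234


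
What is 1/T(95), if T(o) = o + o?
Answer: 1/190 ≈ 0.0052632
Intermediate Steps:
T(o) = 2*o
1/T(95) = 1/(2*95) = 1/190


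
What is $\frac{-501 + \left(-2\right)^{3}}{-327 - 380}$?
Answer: $\frac{509}{707} \approx 0.71994$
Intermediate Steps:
$\frac{-501 + \left(-2\right)^{3}}{-327 - 380} = \frac{-501 - 8}{-707} = \left(-509\right) \left(- \frac{1}{707}\right) = \frac{509}{707}$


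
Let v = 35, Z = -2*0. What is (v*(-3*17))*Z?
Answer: 0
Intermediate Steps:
Z = 0
(v*(-3*17))*Z = (35*(-3*17))*0 = (35*(-51))*0 = -1785*0 = 0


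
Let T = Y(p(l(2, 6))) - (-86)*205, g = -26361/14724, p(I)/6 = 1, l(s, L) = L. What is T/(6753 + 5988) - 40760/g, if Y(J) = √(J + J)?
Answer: 849664328030/37318389 + 2*√3/12741 ≈ 22768.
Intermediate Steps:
p(I) = 6 (p(I) = 6*1 = 6)
Y(J) = √2*√J (Y(J) = √(2*J) = √2*√J)
g = -2929/1636 (g = -26361*1/14724 = -2929/1636 ≈ -1.7903)
T = 17630 + 2*√3 (T = √2*√6 - (-86)*205 = 2*√3 - 1*(-17630) = 2*√3 + 17630 = 17630 + 2*√3 ≈ 17633.)
T/(6753 + 5988) - 40760/g = (17630 + 2*√3)/(6753 + 5988) - 40760/(-2929/1636) = (17630 + 2*√3)/12741 - 40760*(-1636/2929) = (17630 + 2*√3)*(1/12741) + 66683360/2929 = (17630/12741 + 2*√3/12741) + 66683360/2929 = 849664328030/37318389 + 2*√3/12741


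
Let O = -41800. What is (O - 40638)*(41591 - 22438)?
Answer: -1578935014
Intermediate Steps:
(O - 40638)*(41591 - 22438) = (-41800 - 40638)*(41591 - 22438) = -82438*19153 = -1578935014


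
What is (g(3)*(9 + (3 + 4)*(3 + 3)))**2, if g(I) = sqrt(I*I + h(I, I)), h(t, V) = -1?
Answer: 20808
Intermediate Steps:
g(I) = sqrt(-1 + I**2) (g(I) = sqrt(I*I - 1) = sqrt(I**2 - 1) = sqrt(-1 + I**2))
(g(3)*(9 + (3 + 4)*(3 + 3)))**2 = (sqrt(-1 + 3**2)*(9 + (3 + 4)*(3 + 3)))**2 = (sqrt(-1 + 9)*(9 + 7*6))**2 = (sqrt(8)*(9 + 42))**2 = ((2*sqrt(2))*51)**2 = (102*sqrt(2))**2 = 20808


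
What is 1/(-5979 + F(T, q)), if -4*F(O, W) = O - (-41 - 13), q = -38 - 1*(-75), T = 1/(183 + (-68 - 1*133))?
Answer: -72/431459 ≈ -0.00016688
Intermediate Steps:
T = -1/18 (T = 1/(183 + (-68 - 133)) = 1/(183 - 201) = 1/(-18) = -1/18 ≈ -0.055556)
q = 37 (q = -38 + 75 = 37)
F(O, W) = -27/2 - O/4 (F(O, W) = -(O - (-41 - 13))/4 = -(O - 1*(-54))/4 = -(O + 54)/4 = -(54 + O)/4 = -27/2 - O/4)
1/(-5979 + F(T, q)) = 1/(-5979 + (-27/2 - ¼*(-1/18))) = 1/(-5979 + (-27/2 + 1/72)) = 1/(-5979 - 971/72) = 1/(-431459/72) = -72/431459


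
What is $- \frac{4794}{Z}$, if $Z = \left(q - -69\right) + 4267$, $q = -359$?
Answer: $- \frac{4794}{3977} \approx -1.2054$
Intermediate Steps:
$Z = 3977$ ($Z = \left(-359 - -69\right) + 4267 = \left(-359 + 69\right) + 4267 = -290 + 4267 = 3977$)
$- \frac{4794}{Z} = - \frac{4794}{3977}$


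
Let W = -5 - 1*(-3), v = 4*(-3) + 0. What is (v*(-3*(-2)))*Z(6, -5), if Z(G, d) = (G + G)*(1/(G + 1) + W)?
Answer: 11232/7 ≈ 1604.6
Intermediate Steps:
v = -12 (v = -12 + 0 = -12)
W = -2 (W = -5 + 3 = -2)
Z(G, d) = 2*G*(-2 + 1/(1 + G)) (Z(G, d) = (G + G)*(1/(G + 1) - 2) = (2*G)*(1/(1 + G) - 2) = (2*G)*(-2 + 1/(1 + G)) = 2*G*(-2 + 1/(1 + G)))
(v*(-3*(-2)))*Z(6, -5) = (-(-36)*(-2))*(2*6*(-1 - 2*6)/(1 + 6)) = (-12*6)*(2*6*(-1 - 12)/7) = -144*6*(-13)/7 = -72*(-156/7) = 11232/7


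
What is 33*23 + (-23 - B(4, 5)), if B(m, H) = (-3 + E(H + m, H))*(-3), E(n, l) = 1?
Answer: 730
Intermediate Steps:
B(m, H) = 6 (B(m, H) = (-3 + 1)*(-3) = -2*(-3) = 6)
33*23 + (-23 - B(4, 5)) = 33*23 + (-23 - 1*6) = 759 + (-23 - 6) = 759 - 29 = 730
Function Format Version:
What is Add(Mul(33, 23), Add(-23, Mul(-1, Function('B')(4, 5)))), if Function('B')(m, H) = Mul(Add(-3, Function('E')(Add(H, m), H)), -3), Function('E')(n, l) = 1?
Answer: 730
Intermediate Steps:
Function('B')(m, H) = 6 (Function('B')(m, H) = Mul(Add(-3, 1), -3) = Mul(-2, -3) = 6)
Add(Mul(33, 23), Add(-23, Mul(-1, Function('B')(4, 5)))) = Add(Mul(33, 23), Add(-23, Mul(-1, 6))) = Add(759, Add(-23, -6)) = Add(759, -29) = 730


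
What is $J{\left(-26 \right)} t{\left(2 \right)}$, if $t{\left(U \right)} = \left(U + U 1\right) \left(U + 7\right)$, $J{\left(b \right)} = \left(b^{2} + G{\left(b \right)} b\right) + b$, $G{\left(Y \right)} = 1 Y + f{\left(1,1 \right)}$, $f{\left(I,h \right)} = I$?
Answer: $46800$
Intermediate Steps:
$G{\left(Y \right)} = 1 + Y$ ($G{\left(Y \right)} = 1 Y + 1 = Y + 1 = 1 + Y$)
$J{\left(b \right)} = b + b^{2} + b \left(1 + b\right)$ ($J{\left(b \right)} = \left(b^{2} + \left(1 + b\right) b\right) + b = \left(b^{2} + b \left(1 + b\right)\right) + b = b + b^{2} + b \left(1 + b\right)$)
$t{\left(U \right)} = 2 U \left(7 + U\right)$ ($t{\left(U \right)} = \left(U + U\right) \left(7 + U\right) = 2 U \left(7 + U\right)$)
$J{\left(-26 \right)} t{\left(2 \right)} = 2 \left(-26\right) \left(1 - 26\right) 2 \cdot 2 \left(7 + 2\right) = 2 \left(-26\right) \left(-25\right) 2 \cdot 2 \cdot 9 = 1300 \cdot 36 = 46800$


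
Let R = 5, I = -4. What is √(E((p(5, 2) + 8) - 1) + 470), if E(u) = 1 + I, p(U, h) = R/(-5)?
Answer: √467 ≈ 21.610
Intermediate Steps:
p(U, h) = -1 (p(U, h) = 5/(-5) = 5*(-⅕) = -1)
E(u) = -3 (E(u) = 1 - 4 = -3)
√(E((p(5, 2) + 8) - 1) + 470) = √(-3 + 470) = √467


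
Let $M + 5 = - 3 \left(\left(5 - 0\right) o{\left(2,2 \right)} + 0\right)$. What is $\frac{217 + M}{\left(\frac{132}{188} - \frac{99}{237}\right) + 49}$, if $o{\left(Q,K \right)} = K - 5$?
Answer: $\frac{954241}{182993} \approx 5.2146$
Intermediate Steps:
$o{\left(Q,K \right)} = -5 + K$
$M = 40$ ($M = -5 - 3 \left(\left(5 - 0\right) \left(-5 + 2\right) + 0\right) = -5 - 3 \left(\left(5 + 0\right) \left(-3\right) + 0\right) = -5 - 3 \left(5 \left(-3\right) + 0\right) = -5 - 3 \left(-15 + 0\right) = -5 - -45 = -5 + 45 = 40$)
$\frac{217 + M}{\left(\frac{132}{188} - \frac{99}{237}\right) + 49} = \frac{217 + 40}{\left(\frac{132}{188} - \frac{99}{237}\right) + 49} = \frac{257}{\left(132 \cdot \frac{1}{188} - \frac{33}{79}\right) + 49} = \frac{257}{\left(\frac{33}{47} - \frac{33}{79}\right) + 49} = \frac{257}{\frac{1056}{3713} + 49} = \frac{257}{\frac{182993}{3713}} = 257 \cdot \frac{3713}{182993} = \frac{954241}{182993}$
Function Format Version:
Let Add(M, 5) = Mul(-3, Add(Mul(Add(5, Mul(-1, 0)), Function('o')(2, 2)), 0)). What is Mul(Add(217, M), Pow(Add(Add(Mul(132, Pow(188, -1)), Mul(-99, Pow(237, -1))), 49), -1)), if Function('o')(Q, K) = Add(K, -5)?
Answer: Rational(954241, 182993) ≈ 5.2146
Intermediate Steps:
Function('o')(Q, K) = Add(-5, K)
M = 40 (M = Add(-5, Mul(-3, Add(Mul(Add(5, Mul(-1, 0)), Add(-5, 2)), 0))) = Add(-5, Mul(-3, Add(Mul(Add(5, 0), -3), 0))) = Add(-5, Mul(-3, Add(Mul(5, -3), 0))) = Add(-5, Mul(-3, Add(-15, 0))) = Add(-5, Mul(-3, -15)) = Add(-5, 45) = 40)
Mul(Add(217, M), Pow(Add(Add(Mul(132, Pow(188, -1)), Mul(-99, Pow(237, -1))), 49), -1)) = Mul(Add(217, 40), Pow(Add(Add(Mul(132, Pow(188, -1)), Mul(-99, Pow(237, -1))), 49), -1)) = Mul(257, Pow(Add(Add(Mul(132, Rational(1, 188)), Mul(-99, Rational(1, 237))), 49), -1)) = Mul(257, Pow(Add(Add(Rational(33, 47), Rational(-33, 79)), 49), -1)) = Mul(257, Pow(Add(Rational(1056, 3713), 49), -1)) = Mul(257, Pow(Rational(182993, 3713), -1)) = Mul(257, Rational(3713, 182993)) = Rational(954241, 182993)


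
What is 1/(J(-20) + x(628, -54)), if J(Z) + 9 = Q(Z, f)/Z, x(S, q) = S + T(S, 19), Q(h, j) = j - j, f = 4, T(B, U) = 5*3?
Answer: 1/634 ≈ 0.0015773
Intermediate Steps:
T(B, U) = 15
Q(h, j) = 0
x(S, q) = 15 + S (x(S, q) = S + 15 = 15 + S)
J(Z) = -9 (J(Z) = -9 + 0/Z = -9 + 0 = -9)
1/(J(-20) + x(628, -54)) = 1/(-9 + (15 + 628)) = 1/(-9 + 643) = 1/634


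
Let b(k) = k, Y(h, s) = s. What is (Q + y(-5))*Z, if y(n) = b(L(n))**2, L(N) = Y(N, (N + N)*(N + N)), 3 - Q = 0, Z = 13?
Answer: 130039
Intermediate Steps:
Q = 3 (Q = 3 - 1*0 = 3 + 0 = 3)
L(N) = 4*N**2 (L(N) = (N + N)*(N + N) = (2*N)*(2*N) = 4*N**2)
y(n) = 16*n**4 (y(n) = (4*n**2)**2 = 16*n**4)
(Q + y(-5))*Z = (3 + 16*(-5)**4)*13 = (3 + 16*625)*13 = (3 + 10000)*13 = 10003*13 = 130039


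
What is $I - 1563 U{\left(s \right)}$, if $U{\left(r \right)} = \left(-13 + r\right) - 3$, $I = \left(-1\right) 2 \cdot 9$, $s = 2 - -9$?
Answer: $7797$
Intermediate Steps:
$s = 11$ ($s = 2 + 9 = 11$)
$I = -18$ ($I = \left(-2\right) 9 = -18$)
$U{\left(r \right)} = -16 + r$
$I - 1563 U{\left(s \right)} = -18 - 1563 \left(-16 + 11\right) = -18 - -7815 = -18 + 7815 = 7797$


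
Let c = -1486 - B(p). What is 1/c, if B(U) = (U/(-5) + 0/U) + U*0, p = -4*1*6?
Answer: -5/7454 ≈ -0.00067078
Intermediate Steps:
p = -24 (p = -4*6 = -24)
B(U) = -U/5 (B(U) = (U*(-⅕) + 0) + 0 = (-U/5 + 0) + 0 = -U/5 + 0 = -U/5)
c = -7454/5 (c = -1486 - (-1)*(-24)/5 = -1486 - 1*24/5 = -1486 - 24/5 = -7454/5 ≈ -1490.8)
1/c = 1/(-7454/5) = -5/7454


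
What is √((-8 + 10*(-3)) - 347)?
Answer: I*√385 ≈ 19.621*I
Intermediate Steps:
√((-8 + 10*(-3)) - 347) = √((-8 - 30) - 347) = √(-38 - 347) = √(-385) = I*√385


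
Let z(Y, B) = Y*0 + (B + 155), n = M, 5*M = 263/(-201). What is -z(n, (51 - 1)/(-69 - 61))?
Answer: -2010/13 ≈ -154.62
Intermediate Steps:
M = -263/1005 (M = (263/(-201))/5 = (263*(-1/201))/5 = (⅕)*(-263/201) = -263/1005 ≈ -0.26169)
n = -263/1005 ≈ -0.26169
z(Y, B) = 155 + B (z(Y, B) = 0 + (155 + B) = 155 + B)
-z(n, (51 - 1)/(-69 - 61)) = -(155 + (51 - 1)/(-69 - 61)) = -(155 + 50/(-130)) = -(155 + 50*(-1/130)) = -(155 - 5/13) = -1*2010/13 = -2010/13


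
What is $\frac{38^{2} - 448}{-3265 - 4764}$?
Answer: $- \frac{996}{8029} \approx -0.12405$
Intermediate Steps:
$\frac{38^{2} - 448}{-3265 - 4764} = \frac{1444 - 448}{-8029} = 996 \left(- \frac{1}{8029}\right) = - \frac{996}{8029}$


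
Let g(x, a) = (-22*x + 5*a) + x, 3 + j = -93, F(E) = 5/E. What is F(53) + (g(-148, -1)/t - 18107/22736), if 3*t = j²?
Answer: 71265967/231361536 ≈ 0.30803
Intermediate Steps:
j = -96 (j = -3 - 93 = -96)
g(x, a) = -21*x + 5*a
t = 3072 (t = (⅓)*(-96)² = (⅓)*9216 = 3072)
F(53) + (g(-148, -1)/t - 18107/22736) = 5/53 + ((-21*(-148) + 5*(-1))/3072 - 18107/22736) = 5*(1/53) + ((3108 - 5)*(1/3072) - 18107*1/22736) = 5/53 + (3103*(1/3072) - 18107/22736) = 5/53 + (3103/3072 - 18107/22736) = 5/53 + 932819/4365312 = 71265967/231361536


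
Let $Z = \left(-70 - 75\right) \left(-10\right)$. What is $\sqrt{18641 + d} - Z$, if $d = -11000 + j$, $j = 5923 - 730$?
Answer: $-1450 + 3 \sqrt{1426} \approx -1336.7$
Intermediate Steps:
$j = 5193$
$Z = 1450$ ($Z = \left(-145\right) \left(-10\right) = 1450$)
$d = -5807$ ($d = -11000 + 5193 = -5807$)
$\sqrt{18641 + d} - Z = \sqrt{18641 - 5807} - 1450 = \sqrt{12834} - 1450 = 3 \sqrt{1426} - 1450 = -1450 + 3 \sqrt{1426}$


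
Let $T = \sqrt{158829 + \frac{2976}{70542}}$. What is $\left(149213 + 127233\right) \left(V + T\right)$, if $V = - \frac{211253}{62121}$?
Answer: $- \frac{58400046838}{62121} + \frac{276446 \sqrt{21954469797093}}{11757} \approx 1.0923 \cdot 10^{8}$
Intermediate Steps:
$V = - \frac{211253}{62121}$ ($V = \left(-211253\right) \frac{1}{62121} = - \frac{211253}{62121} \approx -3.4007$)
$T = \frac{\sqrt{21954469797093}}{11757}$ ($T = \sqrt{158829 + 2976 \cdot \frac{1}{70542}} = \sqrt{158829 + \frac{496}{11757}} = \sqrt{\frac{1867353049}{11757}} = \frac{\sqrt{21954469797093}}{11757} \approx 398.53$)
$\left(149213 + 127233\right) \left(V + T\right) = \left(149213 + 127233\right) \left(- \frac{211253}{62121} + \frac{\sqrt{21954469797093}}{11757}\right) = 276446 \left(- \frac{211253}{62121} + \frac{\sqrt{21954469797093}}{11757}\right) = - \frac{58400046838}{62121} + \frac{276446 \sqrt{21954469797093}}{11757}$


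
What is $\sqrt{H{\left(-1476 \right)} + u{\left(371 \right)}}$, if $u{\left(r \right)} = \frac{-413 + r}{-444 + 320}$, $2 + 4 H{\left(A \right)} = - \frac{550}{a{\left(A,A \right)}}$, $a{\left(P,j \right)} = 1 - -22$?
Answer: $\frac{i \sqrt{12484630}}{1426} \approx 2.4778 i$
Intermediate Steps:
$a{\left(P,j \right)} = 23$ ($a{\left(P,j \right)} = 1 + 22 = 23$)
$H{\left(A \right)} = - \frac{149}{23}$ ($H{\left(A \right)} = - \frac{1}{2} + \frac{\left(-550\right) \frac{1}{23}}{4} = - \frac{1}{2} + \frac{1}{4} \left(- \frac{550}{23}\right) = - \frac{1}{2} - \frac{275}{46} = - \frac{149}{23}$)
$u{\left(r \right)} = \frac{413}{124} - \frac{r}{124}$ ($u{\left(r \right)} = \frac{-413 + r}{-124} = \left(-413 + r\right) \left(- \frac{1}{124}\right) = \frac{413}{124} - \frac{r}{124}$)
$\sqrt{H{\left(-1476 \right)} + u{\left(371 \right)}} = \sqrt{- \frac{149}{23} + \left(\frac{413}{124} - \frac{371}{124}\right)} = \sqrt{- \frac{149}{23} + \frac{21}{62}} = \sqrt{- \frac{8755}{1426}} = \frac{i \sqrt{12484630}}{1426}$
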